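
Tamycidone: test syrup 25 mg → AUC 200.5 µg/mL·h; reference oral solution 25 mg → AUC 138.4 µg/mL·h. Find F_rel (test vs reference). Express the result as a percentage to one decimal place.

F_rel = 144.9%

F_rel = (AUC_test/D_test) / (AUC_ref/D_ref)
      = (200.5/25) / (138.4/25)
      = 8.02 / 5.536 = 1.4487 = 144.87%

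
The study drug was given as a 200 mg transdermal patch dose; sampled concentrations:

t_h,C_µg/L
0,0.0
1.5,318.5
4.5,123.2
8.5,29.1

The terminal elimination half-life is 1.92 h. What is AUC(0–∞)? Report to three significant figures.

Trapezoidal AUC_0→8.5:
  [0→1.5]: (0.0+318.5)/2 × 1.5 = 238.875
  [1.5→4.5]: (318.5+123.2)/2 × 3 = 662.55
  [4.5→8.5]: (123.2+29.1)/2 × 4 = 304.6
  Sum = 1206.025 µg/L·h
k_e = ln2 / t½ = 0.693147 / 1.92 = 0.3610 h^-1
Extrapolated tail: C_last / k_e = 29.1 / 0.361 = 80.609
AUC_0→∞ = 1206.025 + 80.609 = 1286.634 µg/L·h

AUC = 1290 µg/L·h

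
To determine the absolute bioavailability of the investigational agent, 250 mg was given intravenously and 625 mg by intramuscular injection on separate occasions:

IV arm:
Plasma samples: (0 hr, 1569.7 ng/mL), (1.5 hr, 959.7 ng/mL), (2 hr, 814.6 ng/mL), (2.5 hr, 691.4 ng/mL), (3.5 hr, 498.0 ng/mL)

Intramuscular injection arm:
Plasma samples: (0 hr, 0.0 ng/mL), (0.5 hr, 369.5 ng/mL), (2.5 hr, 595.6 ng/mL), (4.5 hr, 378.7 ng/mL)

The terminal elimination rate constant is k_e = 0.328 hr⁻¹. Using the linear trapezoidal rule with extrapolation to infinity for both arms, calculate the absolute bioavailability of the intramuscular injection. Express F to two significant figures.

Trapezoidal AUC_0→3.5 (IV):
  [0→1.5]: (1569.7+959.7)/2 × 1.5 = 1897.05
  [1.5→2]: (959.7+814.6)/2 × 0.5 = 443.575
  [2→2.5]: (814.6+691.4)/2 × 0.5 = 376.5
  [2.5→3.5]: (691.4+498.0)/2 × 1 = 594.7
  Sum = 3311.825 ng/mL·hr
IV tail: 498.0/0.328 = 1518.293; AUC_iv,0→∞ = 3311.825 + 1518.293 = 4830.118 ng/mL·hr
Trapezoidal AUC_0→4.5 (intramuscular injection):
  [0→0.5]: (0.0+369.5)/2 × 0.5 = 92.375
  [0.5→2.5]: (369.5+595.6)/2 × 2 = 965.1
  [2.5→4.5]: (595.6+378.7)/2 × 2 = 974.3
  Sum = 2031.775 ng/mL·hr
intramuscular injection tail: 378.7/0.328 = 1154.573; AUC_ev,0→∞ = 2031.775 + 1154.573 = 3186.348 ng/mL·hr
F = (AUC_ev/D_ev)/(AUC_iv/D_iv) = (3186.348/625)/(4830.118/250) = 5.0981568/19.320472 = 0.2639

F = 0.26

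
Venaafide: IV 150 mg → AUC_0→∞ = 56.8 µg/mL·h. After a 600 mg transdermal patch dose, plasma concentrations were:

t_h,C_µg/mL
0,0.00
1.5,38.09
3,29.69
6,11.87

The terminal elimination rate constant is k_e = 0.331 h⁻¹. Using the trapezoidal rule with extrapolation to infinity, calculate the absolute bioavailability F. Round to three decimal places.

F = 0.782

Trapezoidal AUC_0→6 (transdermal patch):
  [0→1.5]: (0.00+38.09)/2 × 1.5 = 28.5675
  [1.5→3]: (38.09+29.69)/2 × 1.5 = 50.835
  [3→6]: (29.69+11.87)/2 × 3 = 62.34
  Sum = 141.7425 µg/mL·h
Tail: C_last/k_e = 11.87/0.331 = 35.861
AUC_0→∞ (transdermal patch) = 141.7425 + 35.861 = 177.6035 µg/mL·h
F = (AUC_ev/D_ev)/(AUC_iv/D_iv) = (177.6035/600)/(56.8/150) = 0.296006/0.378667 = 0.7817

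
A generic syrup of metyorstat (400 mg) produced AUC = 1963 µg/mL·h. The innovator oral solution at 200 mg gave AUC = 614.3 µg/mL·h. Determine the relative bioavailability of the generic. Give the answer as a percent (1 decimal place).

F_rel = 159.8%

F_rel = (AUC_test/D_test) / (AUC_ref/D_ref)
      = (1963/400) / (614.3/200)
      = 4.9075 / 3.0715 = 1.5978 = 159.78%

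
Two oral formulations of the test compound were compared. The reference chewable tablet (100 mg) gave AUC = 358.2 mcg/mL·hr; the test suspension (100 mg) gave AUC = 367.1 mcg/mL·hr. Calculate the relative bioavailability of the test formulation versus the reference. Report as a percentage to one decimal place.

F_rel = 102.5%

F_rel = (AUC_test/D_test) / (AUC_ref/D_ref)
      = (367.1/100) / (358.2/100)
      = 3.671 / 3.582 = 1.0248 = 102.48%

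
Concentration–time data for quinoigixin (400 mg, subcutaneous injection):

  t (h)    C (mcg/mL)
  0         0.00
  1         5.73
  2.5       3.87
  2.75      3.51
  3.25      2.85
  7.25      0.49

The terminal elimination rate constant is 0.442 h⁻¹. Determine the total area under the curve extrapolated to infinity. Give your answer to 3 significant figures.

Trapezoidal AUC_0→7.25:
  [0→1]: (0.00+5.73)/2 × 1 = 2.865
  [1→2.5]: (5.73+3.87)/2 × 1.5 = 7.2
  [2.5→2.75]: (3.87+3.51)/2 × 0.25 = 0.9225
  [2.75→3.25]: (3.51+2.85)/2 × 0.5 = 1.59
  [3.25→7.25]: (2.85+0.49)/2 × 4 = 6.68
  Sum = 19.2575 mcg/mL·h
Extrapolated tail: C_last / k_e = 0.49 / 0.442 = 1.109
AUC_0→∞ = 19.2575 + 1.109 = 20.3665 mcg/mL·h

AUC = 20.4 mcg/mL·h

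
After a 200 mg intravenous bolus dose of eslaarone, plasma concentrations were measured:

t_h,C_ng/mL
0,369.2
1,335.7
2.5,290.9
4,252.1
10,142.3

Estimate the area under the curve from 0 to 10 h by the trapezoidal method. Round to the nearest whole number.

Trapezoidal AUC_0→10:
  [0→1]: (369.2+335.7)/2 × 1 = 352.45
  [1→2.5]: (335.7+290.9)/2 × 1.5 = 469.95
  [2.5→4]: (290.9+252.1)/2 × 1.5 = 407.25
  [4→10]: (252.1+142.3)/2 × 6 = 1183.2
  Sum = 2412.85 ng/mL·h

AUC = 2413 ng/mL·h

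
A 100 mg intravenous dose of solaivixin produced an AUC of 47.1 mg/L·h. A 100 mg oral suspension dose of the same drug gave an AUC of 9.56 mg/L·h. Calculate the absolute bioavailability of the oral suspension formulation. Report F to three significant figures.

F = 0.203

F = (AUC_ev / D_ev) / (AUC_iv / D_iv)
  = (9.56/100) / (47.1/100)
  = 0.0956 / 0.471 = 0.2030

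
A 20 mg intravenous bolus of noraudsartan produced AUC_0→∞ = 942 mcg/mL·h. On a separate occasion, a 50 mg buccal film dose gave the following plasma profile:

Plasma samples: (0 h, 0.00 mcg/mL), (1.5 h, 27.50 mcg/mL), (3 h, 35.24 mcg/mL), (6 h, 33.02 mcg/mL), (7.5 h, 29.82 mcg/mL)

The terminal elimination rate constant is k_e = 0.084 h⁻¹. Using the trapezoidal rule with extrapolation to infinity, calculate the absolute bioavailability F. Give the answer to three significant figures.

Trapezoidal AUC_0→7.5 (buccal film):
  [0→1.5]: (0.00+27.50)/2 × 1.5 = 20.625
  [1.5→3]: (27.50+35.24)/2 × 1.5 = 47.055
  [3→6]: (35.24+33.02)/2 × 3 = 102.39
  [6→7.5]: (33.02+29.82)/2 × 1.5 = 47.13
  Sum = 217.2 mcg/mL·h
Tail: C_last/k_e = 29.82/0.084 = 355.000
AUC_0→∞ (buccal film) = 217.2 + 355.000 = 572.2 mcg/mL·h
F = (AUC_ev/D_ev)/(AUC_iv/D_iv) = (572.2/50)/(942/20) = 11.444/47.1 = 0.2430

F = 0.243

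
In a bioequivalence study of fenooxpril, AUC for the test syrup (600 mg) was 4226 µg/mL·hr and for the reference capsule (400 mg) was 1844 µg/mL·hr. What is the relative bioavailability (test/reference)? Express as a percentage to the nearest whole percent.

F_rel = 153%

F_rel = (AUC_test/D_test) / (AUC_ref/D_ref)
      = (4226/600) / (1844/400)
      = 7.04333 / 4.61 = 1.5278 = 152.78%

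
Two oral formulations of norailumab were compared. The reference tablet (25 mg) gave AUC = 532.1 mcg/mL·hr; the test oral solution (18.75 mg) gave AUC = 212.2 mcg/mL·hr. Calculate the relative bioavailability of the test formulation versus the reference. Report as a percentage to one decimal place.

F_rel = (AUC_test/D_test) / (AUC_ref/D_ref)
      = (212.2/18.75) / (532.1/25)
      = 11.3173 / 21.284 = 0.5317 = 53.17%

F_rel = 53.2%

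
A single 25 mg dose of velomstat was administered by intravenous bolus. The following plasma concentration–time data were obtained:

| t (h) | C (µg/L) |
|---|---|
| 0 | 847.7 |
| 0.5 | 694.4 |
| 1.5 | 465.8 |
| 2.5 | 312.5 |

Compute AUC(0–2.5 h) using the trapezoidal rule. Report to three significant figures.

Trapezoidal AUC_0→2.5:
  [0→0.5]: (847.7+694.4)/2 × 0.5 = 385.525
  [0.5→1.5]: (694.4+465.8)/2 × 1 = 580.1
  [1.5→2.5]: (465.8+312.5)/2 × 1 = 389.15
  Sum = 1354.775 µg/L·h

AUC = 1350 µg/L·h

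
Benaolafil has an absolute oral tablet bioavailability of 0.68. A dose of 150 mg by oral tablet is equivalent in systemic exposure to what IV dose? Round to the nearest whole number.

D_iv = 102 mg

Systemic exposure from an extravascular dose = F × D_ev, so the equivalent IV dose is F × D_ev.
D_iv = F × D_ev = 0.68 × 150 = 102 mg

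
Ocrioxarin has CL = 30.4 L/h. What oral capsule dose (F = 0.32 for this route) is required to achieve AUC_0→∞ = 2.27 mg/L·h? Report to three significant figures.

Dose = 216 mg

Dose = CL × AUC_0→∞ / F
     = 30.4 × 2.27 / 0.32 = 215.65 mg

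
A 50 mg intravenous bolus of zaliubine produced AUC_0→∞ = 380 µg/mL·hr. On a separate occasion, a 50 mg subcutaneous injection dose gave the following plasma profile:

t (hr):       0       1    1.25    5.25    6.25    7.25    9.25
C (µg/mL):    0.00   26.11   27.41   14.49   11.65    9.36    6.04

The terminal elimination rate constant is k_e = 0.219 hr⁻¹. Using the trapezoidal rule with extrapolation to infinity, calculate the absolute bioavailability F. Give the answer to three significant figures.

F = 0.448

Trapezoidal AUC_0→9.25 (subcutaneous injection):
  [0→1]: (0.00+26.11)/2 × 1 = 13.055
  [1→1.25]: (26.11+27.41)/2 × 0.25 = 6.69
  [1.25→5.25]: (27.41+14.49)/2 × 4 = 83.8
  [5.25→6.25]: (14.49+11.65)/2 × 1 = 13.07
  [6.25→7.25]: (11.65+9.36)/2 × 1 = 10.505
  [7.25→9.25]: (9.36+6.04)/2 × 2 = 15.4
  Sum = 142.52 µg/mL·hr
Tail: C_last/k_e = 6.04/0.219 = 27.580
AUC_0→∞ (subcutaneous injection) = 142.52 + 27.580 = 170.1 µg/mL·hr
F = (AUC_ev/D_ev)/(AUC_iv/D_iv) = (170.1/50)/(380/50) = 3.402/7.6 = 0.4476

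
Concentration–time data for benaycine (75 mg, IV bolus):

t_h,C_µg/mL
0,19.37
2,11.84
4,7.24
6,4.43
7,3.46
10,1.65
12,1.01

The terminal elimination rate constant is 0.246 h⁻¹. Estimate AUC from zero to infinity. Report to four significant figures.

Trapezoidal AUC_0→12:
  [0→2]: (19.37+11.84)/2 × 2 = 31.21
  [2→4]: (11.84+7.24)/2 × 2 = 19.08
  [4→6]: (7.24+4.43)/2 × 2 = 11.67
  [6→7]: (4.43+3.46)/2 × 1 = 3.945
  [7→10]: (3.46+1.65)/2 × 3 = 7.665
  [10→12]: (1.65+1.01)/2 × 2 = 2.66
  Sum = 76.23 µg/mL·h
Extrapolated tail: C_last / k_e = 1.01 / 0.246 = 4.106
AUC_0→∞ = 76.23 + 4.106 = 80.336 µg/mL·h

AUC = 80.34 µg/mL·h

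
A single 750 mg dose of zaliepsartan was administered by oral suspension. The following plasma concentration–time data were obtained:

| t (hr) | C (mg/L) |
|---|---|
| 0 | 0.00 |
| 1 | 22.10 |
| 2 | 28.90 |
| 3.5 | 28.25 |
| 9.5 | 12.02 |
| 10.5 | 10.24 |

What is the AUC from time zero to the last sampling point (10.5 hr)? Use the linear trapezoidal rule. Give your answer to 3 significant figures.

AUC = 211 mg/L·hr

Trapezoidal AUC_0→10.5:
  [0→1]: (0.00+22.10)/2 × 1 = 11.05
  [1→2]: (22.10+28.90)/2 × 1 = 25.5
  [2→3.5]: (28.90+28.25)/2 × 1.5 = 42.8625
  [3.5→9.5]: (28.25+12.02)/2 × 6 = 120.81
  [9.5→10.5]: (12.02+10.24)/2 × 1 = 11.13
  Sum = 211.3525 mg/L·hr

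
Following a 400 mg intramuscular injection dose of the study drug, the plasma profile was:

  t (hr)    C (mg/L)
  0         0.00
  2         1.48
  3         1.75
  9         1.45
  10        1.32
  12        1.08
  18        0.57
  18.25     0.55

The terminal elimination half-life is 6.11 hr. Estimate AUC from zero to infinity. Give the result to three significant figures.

AUC = 26.4 mg/L·hr

Trapezoidal AUC_0→18.25:
  [0→2]: (0.00+1.48)/2 × 2 = 1.48
  [2→3]: (1.48+1.75)/2 × 1 = 1.615
  [3→9]: (1.75+1.45)/2 × 6 = 9.6
  [9→10]: (1.45+1.32)/2 × 1 = 1.385
  [10→12]: (1.32+1.08)/2 × 2 = 2.4
  [12→18]: (1.08+0.57)/2 × 6 = 4.95
  [18→18.25]: (0.57+0.55)/2 × 0.25 = 0.14
  Sum = 21.57 mg/L·hr
k_e = ln2 / t½ = 0.693147 / 6.11 = 0.1134 hr^-1
Extrapolated tail: C_last / k_e = 0.55 / 0.1134 = 4.850
AUC_0→∞ = 21.57 + 4.850 = 26.42 mg/L·hr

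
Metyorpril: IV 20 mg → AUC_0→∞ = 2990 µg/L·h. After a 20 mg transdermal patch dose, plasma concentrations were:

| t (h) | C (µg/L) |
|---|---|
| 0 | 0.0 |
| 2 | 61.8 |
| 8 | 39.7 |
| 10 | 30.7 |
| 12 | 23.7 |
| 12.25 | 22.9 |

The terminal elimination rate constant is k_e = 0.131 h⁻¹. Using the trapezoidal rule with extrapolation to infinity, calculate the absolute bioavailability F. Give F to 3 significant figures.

F = 0.225

Trapezoidal AUC_0→12.25 (transdermal patch):
  [0→2]: (0.0+61.8)/2 × 2 = 61.8
  [2→8]: (61.8+39.7)/2 × 6 = 304.5
  [8→10]: (39.7+30.7)/2 × 2 = 70.4
  [10→12]: (30.7+23.7)/2 × 2 = 54.4
  [12→12.25]: (23.7+22.9)/2 × 0.25 = 5.825
  Sum = 496.925 µg/L·h
Tail: C_last/k_e = 22.9/0.131 = 174.809
AUC_0→∞ (transdermal patch) = 496.925 + 174.809 = 671.734 µg/L·h
F = (AUC_ev/D_ev)/(AUC_iv/D_iv) = (671.734/20)/(2990/20) = 33.5867/149.5 = 0.2247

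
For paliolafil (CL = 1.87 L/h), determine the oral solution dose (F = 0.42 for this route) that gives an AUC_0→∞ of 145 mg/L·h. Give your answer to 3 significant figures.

Dose = CL × AUC_0→∞ / F
     = 1.87 × 145 / 0.42 = 645.595 mg

Dose = 646 mg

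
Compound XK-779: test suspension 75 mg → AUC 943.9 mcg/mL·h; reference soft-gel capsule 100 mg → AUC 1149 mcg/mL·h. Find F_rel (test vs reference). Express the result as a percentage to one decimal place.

F_rel = (AUC_test/D_test) / (AUC_ref/D_ref)
      = (943.9/75) / (1149/100)
      = 12.5853 / 11.49 = 1.0953 = 109.53%

F_rel = 109.5%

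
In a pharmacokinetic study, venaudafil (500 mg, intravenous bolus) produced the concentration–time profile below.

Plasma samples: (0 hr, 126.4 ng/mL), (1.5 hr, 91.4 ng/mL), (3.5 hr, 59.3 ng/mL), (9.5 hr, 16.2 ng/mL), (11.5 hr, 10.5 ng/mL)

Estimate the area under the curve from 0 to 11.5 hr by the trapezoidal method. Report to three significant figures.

AUC = 567 ng/mL·hr

Trapezoidal AUC_0→11.5:
  [0→1.5]: (126.4+91.4)/2 × 1.5 = 163.35
  [1.5→3.5]: (91.4+59.3)/2 × 2 = 150.7
  [3.5→9.5]: (59.3+16.2)/2 × 6 = 226.5
  [9.5→11.5]: (16.2+10.5)/2 × 2 = 26.7
  Sum = 567.25 ng/mL·hr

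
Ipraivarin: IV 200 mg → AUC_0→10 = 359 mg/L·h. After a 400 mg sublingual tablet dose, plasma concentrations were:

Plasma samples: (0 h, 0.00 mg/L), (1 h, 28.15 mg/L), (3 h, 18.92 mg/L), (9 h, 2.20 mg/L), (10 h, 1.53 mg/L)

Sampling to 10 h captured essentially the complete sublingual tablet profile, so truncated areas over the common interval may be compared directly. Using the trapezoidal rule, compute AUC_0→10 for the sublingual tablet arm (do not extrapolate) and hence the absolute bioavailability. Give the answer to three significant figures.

Trapezoidal AUC_0→10 (sublingual tablet):
  [0→1]: (0.00+28.15)/2 × 1 = 14.075
  [1→3]: (28.15+18.92)/2 × 2 = 47.07
  [3→9]: (18.92+2.20)/2 × 6 = 63.36
  [9→10]: (2.20+1.53)/2 × 1 = 1.865
  Sum = 126.37 mg/L·h
F = (AUC_ev/D_ev)/(AUC_iv/D_iv) = (126.37/400)/(359/200) = 0.315925/1.795 = 0.1760

F = 0.176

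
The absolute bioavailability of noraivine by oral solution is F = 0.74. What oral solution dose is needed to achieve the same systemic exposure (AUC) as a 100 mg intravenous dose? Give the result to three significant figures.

D_oral = 135 mg

For equal systemic exposure: F × D_ev = D_iv
D_ev = D_iv / F = 100 / 0.74 = 135.135 mg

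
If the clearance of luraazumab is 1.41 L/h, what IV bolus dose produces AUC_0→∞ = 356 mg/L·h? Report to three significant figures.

Dose_iv = CL × AUC_0→∞
     = 1.41 × 356 = 501.96 mg

Dose = 502 mg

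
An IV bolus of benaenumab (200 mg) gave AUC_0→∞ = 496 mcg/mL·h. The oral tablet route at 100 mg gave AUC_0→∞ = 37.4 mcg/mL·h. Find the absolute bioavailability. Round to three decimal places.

F = (AUC_ev / D_ev) / (AUC_iv / D_iv)
  = (37.4/100) / (496/200)
  = 0.374 / 2.48 = 0.1508

F = 0.151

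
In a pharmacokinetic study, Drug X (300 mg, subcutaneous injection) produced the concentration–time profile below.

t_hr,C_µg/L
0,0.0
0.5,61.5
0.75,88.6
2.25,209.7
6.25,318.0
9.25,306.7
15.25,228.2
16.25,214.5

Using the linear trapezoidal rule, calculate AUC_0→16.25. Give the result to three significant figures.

Trapezoidal AUC_0→16.25:
  [0→0.5]: (0.0+61.5)/2 × 0.5 = 15.375
  [0.5→0.75]: (61.5+88.6)/2 × 0.25 = 18.7625
  [0.75→2.25]: (88.6+209.7)/2 × 1.5 = 223.725
  [2.25→6.25]: (209.7+318.0)/2 × 4 = 1055.4
  [6.25→9.25]: (318.0+306.7)/2 × 3 = 937.05
  [9.25→15.25]: (306.7+228.2)/2 × 6 = 1604.7
  [15.25→16.25]: (228.2+214.5)/2 × 1 = 221.35
  Sum = 4076.3625 µg/L·hr

AUC = 4080 µg/L·hr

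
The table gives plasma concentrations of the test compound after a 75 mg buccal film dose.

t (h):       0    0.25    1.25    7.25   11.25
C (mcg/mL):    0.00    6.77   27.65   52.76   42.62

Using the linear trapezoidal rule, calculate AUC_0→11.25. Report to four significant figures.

Trapezoidal AUC_0→11.25:
  [0→0.25]: (0.00+6.77)/2 × 0.25 = 0.84625
  [0.25→1.25]: (6.77+27.65)/2 × 1 = 17.21
  [1.25→7.25]: (27.65+52.76)/2 × 6 = 241.23
  [7.25→11.25]: (52.76+42.62)/2 × 4 = 190.76
  Sum = 450.04625 mcg/mL·h

AUC = 450.0 mcg/mL·h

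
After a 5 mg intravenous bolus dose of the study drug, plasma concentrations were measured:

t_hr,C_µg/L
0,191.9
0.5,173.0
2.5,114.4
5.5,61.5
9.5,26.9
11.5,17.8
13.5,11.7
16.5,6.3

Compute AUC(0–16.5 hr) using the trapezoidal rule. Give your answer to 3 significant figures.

Trapezoidal AUC_0→16.5:
  [0→0.5]: (191.9+173.0)/2 × 0.5 = 91.225
  [0.5→2.5]: (173.0+114.4)/2 × 2 = 287.4
  [2.5→5.5]: (114.4+61.5)/2 × 3 = 263.85
  [5.5→9.5]: (61.5+26.9)/2 × 4 = 176.8
  [9.5→11.5]: (26.9+17.8)/2 × 2 = 44.7
  [11.5→13.5]: (17.8+11.7)/2 × 2 = 29.5
  [13.5→16.5]: (11.7+6.3)/2 × 3 = 27.0
  Sum = 920.475 µg/L·hr

AUC = 920 µg/L·hr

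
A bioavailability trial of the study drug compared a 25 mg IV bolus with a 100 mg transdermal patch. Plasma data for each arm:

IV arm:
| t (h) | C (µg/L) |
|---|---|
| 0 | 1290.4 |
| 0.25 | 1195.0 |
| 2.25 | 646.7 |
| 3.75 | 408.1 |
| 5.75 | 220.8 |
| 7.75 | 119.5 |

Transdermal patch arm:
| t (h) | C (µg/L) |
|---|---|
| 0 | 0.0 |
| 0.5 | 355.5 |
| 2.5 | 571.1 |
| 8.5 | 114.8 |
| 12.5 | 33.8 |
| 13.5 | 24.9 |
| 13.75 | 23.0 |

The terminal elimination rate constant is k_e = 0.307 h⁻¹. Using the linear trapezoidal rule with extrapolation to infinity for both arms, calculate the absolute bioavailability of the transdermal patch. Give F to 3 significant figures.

Trapezoidal AUC_0→7.75 (IV):
  [0→0.25]: (1290.4+1195.0)/2 × 0.25 = 310.675
  [0.25→2.25]: (1195.0+646.7)/2 × 2 = 1841.7
  [2.25→3.75]: (646.7+408.1)/2 × 1.5 = 791.1
  [3.75→5.75]: (408.1+220.8)/2 × 2 = 628.9
  [5.75→7.75]: (220.8+119.5)/2 × 2 = 340.3
  Sum = 3912.675 µg/L·h
IV tail: 119.5/0.307 = 389.251; AUC_iv,0→∞ = 3912.675 + 389.251 = 4301.926 µg/L·h
Trapezoidal AUC_0→13.75 (transdermal patch):
  [0→0.5]: (0.0+355.5)/2 × 0.5 = 88.875
  [0.5→2.5]: (355.5+571.1)/2 × 2 = 926.6
  [2.5→8.5]: (571.1+114.8)/2 × 6 = 2057.7
  [8.5→12.5]: (114.8+33.8)/2 × 4 = 297.2
  [12.5→13.5]: (33.8+24.9)/2 × 1 = 29.35
  [13.5→13.75]: (24.9+23.0)/2 × 0.25 = 5.9875
  Sum = 3405.7125 µg/L·h
transdermal patch tail: 23.0/0.307 = 74.919; AUC_ev,0→∞ = 3405.7125 + 74.919 = 3480.6315 µg/L·h
F = (AUC_ev/D_ev)/(AUC_iv/D_iv) = (3480.6315/100)/(4301.926/25) = 34.806315/172.07704 = 0.2023

F = 0.202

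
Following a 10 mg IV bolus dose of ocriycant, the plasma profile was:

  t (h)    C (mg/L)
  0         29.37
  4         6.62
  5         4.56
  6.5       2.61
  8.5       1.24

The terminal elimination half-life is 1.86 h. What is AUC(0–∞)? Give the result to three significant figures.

AUC = 90.1 mg/L·h

Trapezoidal AUC_0→8.5:
  [0→4]: (29.37+6.62)/2 × 4 = 71.98
  [4→5]: (6.62+4.56)/2 × 1 = 5.59
  [5→6.5]: (4.56+2.61)/2 × 1.5 = 5.3775
  [6.5→8.5]: (2.61+1.24)/2 × 2 = 3.85
  Sum = 86.7975 mg/L·h
k_e = ln2 / t½ = 0.693147 / 1.86 = 0.3727 h^-1
Extrapolated tail: C_last / k_e = 1.24 / 0.3727 = 3.327
AUC_0→∞ = 86.7975 + 3.327 = 90.1245 mg/L·h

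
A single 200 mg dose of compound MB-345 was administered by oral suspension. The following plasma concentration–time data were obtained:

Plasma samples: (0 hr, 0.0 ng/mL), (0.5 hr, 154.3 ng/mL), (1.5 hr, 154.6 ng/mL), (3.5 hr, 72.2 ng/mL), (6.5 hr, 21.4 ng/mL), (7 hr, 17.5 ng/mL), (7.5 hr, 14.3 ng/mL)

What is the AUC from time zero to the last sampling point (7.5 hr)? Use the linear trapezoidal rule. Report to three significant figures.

AUC = 578 ng/mL·hr

Trapezoidal AUC_0→7.5:
  [0→0.5]: (0.0+154.3)/2 × 0.5 = 38.575
  [0.5→1.5]: (154.3+154.6)/2 × 1 = 154.45
  [1.5→3.5]: (154.6+72.2)/2 × 2 = 226.8
  [3.5→6.5]: (72.2+21.4)/2 × 3 = 140.4
  [6.5→7]: (21.4+17.5)/2 × 0.5 = 9.725
  [7→7.5]: (17.5+14.3)/2 × 0.5 = 7.95
  Sum = 577.9 ng/mL·hr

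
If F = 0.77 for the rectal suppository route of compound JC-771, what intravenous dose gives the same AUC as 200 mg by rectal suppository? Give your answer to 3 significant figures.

D_iv = 154 mg

Systemic exposure from an extravascular dose = F × D_ev, so the equivalent IV dose is F × D_ev.
D_iv = F × D_ev = 0.77 × 200 = 154 mg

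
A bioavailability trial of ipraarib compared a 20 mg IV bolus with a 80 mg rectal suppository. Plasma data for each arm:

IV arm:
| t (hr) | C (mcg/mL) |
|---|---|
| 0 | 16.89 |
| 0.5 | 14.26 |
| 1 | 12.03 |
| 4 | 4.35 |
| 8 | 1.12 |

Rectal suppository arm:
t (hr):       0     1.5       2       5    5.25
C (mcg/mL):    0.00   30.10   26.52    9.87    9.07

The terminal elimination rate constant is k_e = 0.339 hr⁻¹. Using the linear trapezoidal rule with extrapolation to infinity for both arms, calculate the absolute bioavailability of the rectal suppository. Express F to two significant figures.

F = 0.57

Trapezoidal AUC_0→8 (IV):
  [0→0.5]: (16.89+14.26)/2 × 0.5 = 7.7875
  [0.5→1]: (14.26+12.03)/2 × 0.5 = 6.5725
  [1→4]: (12.03+4.35)/2 × 3 = 24.57
  [4→8]: (4.35+1.12)/2 × 4 = 10.94
  Sum = 49.87 mcg/mL·hr
IV tail: 1.12/0.339 = 3.304; AUC_iv,0→∞ = 49.87 + 3.304 = 53.174 mcg/mL·hr
Trapezoidal AUC_0→5.25 (rectal suppository):
  [0→1.5]: (0.00+30.10)/2 × 1.5 = 22.575
  [1.5→2]: (30.10+26.52)/2 × 0.5 = 14.155
  [2→5]: (26.52+9.87)/2 × 3 = 54.585
  [5→5.25]: (9.87+9.07)/2 × 0.25 = 2.3675
  Sum = 93.6825 mcg/mL·hr
rectal suppository tail: 9.07/0.339 = 26.755; AUC_ev,0→∞ = 93.6825 + 26.755 = 120.4375 mcg/mL·hr
F = (AUC_ev/D_ev)/(AUC_iv/D_iv) = (120.4375/80)/(53.174/20) = 1.50547/2.6587 = 0.5662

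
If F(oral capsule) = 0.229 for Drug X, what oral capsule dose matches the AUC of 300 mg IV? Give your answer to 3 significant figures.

For equal systemic exposure: F × D_ev = D_iv
D_ev = D_iv / F = 300 / 0.229 = 1310.04 mg

D_oral = 1310 mg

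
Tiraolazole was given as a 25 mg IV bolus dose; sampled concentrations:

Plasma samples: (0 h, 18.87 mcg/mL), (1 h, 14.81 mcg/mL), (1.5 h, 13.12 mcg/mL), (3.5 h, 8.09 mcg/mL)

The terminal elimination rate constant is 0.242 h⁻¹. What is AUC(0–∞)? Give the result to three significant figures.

Trapezoidal AUC_0→3.5:
  [0→1]: (18.87+14.81)/2 × 1 = 16.84
  [1→1.5]: (14.81+13.12)/2 × 0.5 = 6.9825
  [1.5→3.5]: (13.12+8.09)/2 × 2 = 21.21
  Sum = 45.0325 mcg/mL·h
Extrapolated tail: C_last / k_e = 8.09 / 0.242 = 33.430
AUC_0→∞ = 45.0325 + 33.430 = 78.4625 mcg/mL·h

AUC = 78.5 mcg/mL·h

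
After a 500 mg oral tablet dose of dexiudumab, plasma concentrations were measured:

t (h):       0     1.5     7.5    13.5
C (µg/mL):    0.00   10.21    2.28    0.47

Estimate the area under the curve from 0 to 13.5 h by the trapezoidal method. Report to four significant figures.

Trapezoidal AUC_0→13.5:
  [0→1.5]: (0.00+10.21)/2 × 1.5 = 7.6575
  [1.5→7.5]: (10.21+2.28)/2 × 6 = 37.47
  [7.5→13.5]: (2.28+0.47)/2 × 6 = 8.25
  Sum = 53.3775 µg/mL·h

AUC = 53.38 µg/mL·h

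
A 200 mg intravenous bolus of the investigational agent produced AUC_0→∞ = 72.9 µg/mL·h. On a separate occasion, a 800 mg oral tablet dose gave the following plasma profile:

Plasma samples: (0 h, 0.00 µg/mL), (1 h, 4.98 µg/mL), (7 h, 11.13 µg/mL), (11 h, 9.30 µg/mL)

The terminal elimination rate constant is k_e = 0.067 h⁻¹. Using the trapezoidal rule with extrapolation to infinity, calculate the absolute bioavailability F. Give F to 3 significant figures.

F = 0.790

Trapezoidal AUC_0→11 (oral tablet):
  [0→1]: (0.00+4.98)/2 × 1 = 2.49
  [1→7]: (4.98+11.13)/2 × 6 = 48.33
  [7→11]: (11.13+9.30)/2 × 4 = 40.86
  Sum = 91.68 µg/mL·h
Tail: C_last/k_e = 9.30/0.067 = 138.806
AUC_0→∞ (oral tablet) = 91.68 + 138.806 = 230.486 µg/mL·h
F = (AUC_ev/D_ev)/(AUC_iv/D_iv) = (230.486/800)/(72.9/200) = 0.2881075/0.3645 = 0.7904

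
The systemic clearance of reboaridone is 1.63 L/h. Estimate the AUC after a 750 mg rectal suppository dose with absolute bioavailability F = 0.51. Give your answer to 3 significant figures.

AUC = 235 mg/L·h

AUC_0→∞ = F × Dose / CL
        = 0.51 × 750 / 1.63 = 234.663 mg/L·h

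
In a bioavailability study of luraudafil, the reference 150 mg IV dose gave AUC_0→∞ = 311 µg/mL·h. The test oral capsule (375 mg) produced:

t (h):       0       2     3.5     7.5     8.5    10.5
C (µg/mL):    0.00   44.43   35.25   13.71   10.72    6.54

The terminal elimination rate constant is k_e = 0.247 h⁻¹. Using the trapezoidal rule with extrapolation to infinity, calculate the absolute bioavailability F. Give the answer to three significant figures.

Trapezoidal AUC_0→10.5 (oral capsule):
  [0→2]: (0.00+44.43)/2 × 2 = 44.43
  [2→3.5]: (44.43+35.25)/2 × 1.5 = 59.76
  [3.5→7.5]: (35.25+13.71)/2 × 4 = 97.92
  [7.5→8.5]: (13.71+10.72)/2 × 1 = 12.215
  [8.5→10.5]: (10.72+6.54)/2 × 2 = 17.26
  Sum = 231.585 µg/mL·h
Tail: C_last/k_e = 6.54/0.247 = 26.478
AUC_0→∞ (oral capsule) = 231.585 + 26.478 = 258.063 µg/mL·h
F = (AUC_ev/D_ev)/(AUC_iv/D_iv) = (258.063/375)/(311/150) = 0.688168/2.07333 = 0.3319

F = 0.332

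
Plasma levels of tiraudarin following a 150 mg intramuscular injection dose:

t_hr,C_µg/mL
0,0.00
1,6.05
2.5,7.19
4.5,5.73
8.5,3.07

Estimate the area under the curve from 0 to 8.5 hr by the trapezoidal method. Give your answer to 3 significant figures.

AUC = 43.5 µg/mL·hr

Trapezoidal AUC_0→8.5:
  [0→1]: (0.00+6.05)/2 × 1 = 3.025
  [1→2.5]: (6.05+7.19)/2 × 1.5 = 9.93
  [2.5→4.5]: (7.19+5.73)/2 × 2 = 12.92
  [4.5→8.5]: (5.73+3.07)/2 × 4 = 17.6
  Sum = 43.475 µg/mL·hr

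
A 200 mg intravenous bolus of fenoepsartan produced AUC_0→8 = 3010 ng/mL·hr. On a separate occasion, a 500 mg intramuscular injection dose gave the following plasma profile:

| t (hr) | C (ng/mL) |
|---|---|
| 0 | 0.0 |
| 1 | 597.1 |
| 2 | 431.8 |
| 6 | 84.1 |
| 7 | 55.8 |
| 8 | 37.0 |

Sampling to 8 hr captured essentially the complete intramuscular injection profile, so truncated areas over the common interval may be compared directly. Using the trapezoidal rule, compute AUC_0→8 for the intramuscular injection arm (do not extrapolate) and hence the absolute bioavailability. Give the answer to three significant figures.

Trapezoidal AUC_0→8 (intramuscular injection):
  [0→1]: (0.0+597.1)/2 × 1 = 298.55
  [1→2]: (597.1+431.8)/2 × 1 = 514.45
  [2→6]: (431.8+84.1)/2 × 4 = 1031.8
  [6→7]: (84.1+55.8)/2 × 1 = 69.95
  [7→8]: (55.8+37.0)/2 × 1 = 46.4
  Sum = 1961.15 ng/mL·hr
F = (AUC_ev/D_ev)/(AUC_iv/D_iv) = (1961.15/500)/(3010/200) = 3.9223/15.05 = 0.2606

F = 0.261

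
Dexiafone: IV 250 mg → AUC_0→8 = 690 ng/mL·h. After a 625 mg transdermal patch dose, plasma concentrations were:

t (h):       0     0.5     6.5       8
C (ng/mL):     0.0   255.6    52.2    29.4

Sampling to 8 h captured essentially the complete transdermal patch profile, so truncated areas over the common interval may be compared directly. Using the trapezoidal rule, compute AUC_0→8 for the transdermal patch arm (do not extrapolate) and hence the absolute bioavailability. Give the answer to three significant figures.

F = 0.608

Trapezoidal AUC_0→8 (transdermal patch):
  [0→0.5]: (0.0+255.6)/2 × 0.5 = 63.9
  [0.5→6.5]: (255.6+52.2)/2 × 6 = 923.4
  [6.5→8]: (52.2+29.4)/2 × 1.5 = 61.2
  Sum = 1048.5 ng/mL·h
F = (AUC_ev/D_ev)/(AUC_iv/D_iv) = (1048.5/625)/(690/250) = 1.6776/2.76 = 0.6078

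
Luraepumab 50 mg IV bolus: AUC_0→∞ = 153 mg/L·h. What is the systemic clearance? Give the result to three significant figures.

CL = 0.327 L/h

CL = Dose_iv / AUC_0→∞
   = 50 / 153 = 0.326797 L/h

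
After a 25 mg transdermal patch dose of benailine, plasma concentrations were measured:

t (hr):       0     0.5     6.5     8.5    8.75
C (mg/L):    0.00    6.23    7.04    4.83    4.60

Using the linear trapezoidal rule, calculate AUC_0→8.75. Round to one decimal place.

Trapezoidal AUC_0→8.75:
  [0→0.5]: (0.00+6.23)/2 × 0.5 = 1.5575
  [0.5→6.5]: (6.23+7.04)/2 × 6 = 39.81
  [6.5→8.5]: (7.04+4.83)/2 × 2 = 11.87
  [8.5→8.75]: (4.83+4.60)/2 × 0.25 = 1.17875
  Sum = 54.41625 mg/L·hr

AUC = 54.4 mg/L·hr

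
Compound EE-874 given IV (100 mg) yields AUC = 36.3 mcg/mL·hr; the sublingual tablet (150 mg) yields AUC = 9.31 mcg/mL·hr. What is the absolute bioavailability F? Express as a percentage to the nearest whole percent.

F = (AUC_ev / D_ev) / (AUC_iv / D_iv)
  = (9.31/150) / (36.3/100)
  = 0.0620667 / 0.363 = 0.1710
  = 17.10%

F = 17%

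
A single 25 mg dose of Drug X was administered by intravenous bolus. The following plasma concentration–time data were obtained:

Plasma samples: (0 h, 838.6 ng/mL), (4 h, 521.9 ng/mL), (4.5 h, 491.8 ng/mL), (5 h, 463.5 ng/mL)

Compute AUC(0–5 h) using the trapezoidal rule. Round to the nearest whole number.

AUC = 3213 ng/mL·h

Trapezoidal AUC_0→5:
  [0→4]: (838.6+521.9)/2 × 4 = 2721.0
  [4→4.5]: (521.9+491.8)/2 × 0.5 = 253.425
  [4.5→5]: (491.8+463.5)/2 × 0.5 = 238.825
  Sum = 3213.25 ng/mL·h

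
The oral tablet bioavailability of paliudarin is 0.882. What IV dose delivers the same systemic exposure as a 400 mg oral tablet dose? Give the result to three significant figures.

Systemic exposure from an extravascular dose = F × D_ev, so the equivalent IV dose is F × D_ev.
D_iv = F × D_ev = 0.882 × 400 = 352.8 mg

D_iv = 353 mg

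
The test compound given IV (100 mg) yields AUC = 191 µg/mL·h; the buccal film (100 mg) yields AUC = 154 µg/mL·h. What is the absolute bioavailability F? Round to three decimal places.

F = (AUC_ev / D_ev) / (AUC_iv / D_iv)
  = (154/100) / (191/100)
  = 1.54 / 1.91 = 0.8063

F = 0.806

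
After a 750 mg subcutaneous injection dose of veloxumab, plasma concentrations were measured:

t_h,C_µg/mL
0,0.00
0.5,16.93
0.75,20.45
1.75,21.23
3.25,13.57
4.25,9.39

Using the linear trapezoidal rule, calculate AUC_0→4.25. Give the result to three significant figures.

AUC = 67.3 µg/mL·h

Trapezoidal AUC_0→4.25:
  [0→0.5]: (0.00+16.93)/2 × 0.5 = 4.2325
  [0.5→0.75]: (16.93+20.45)/2 × 0.25 = 4.6725
  [0.75→1.75]: (20.45+21.23)/2 × 1 = 20.84
  [1.75→3.25]: (21.23+13.57)/2 × 1.5 = 26.1
  [3.25→4.25]: (13.57+9.39)/2 × 1 = 11.48
  Sum = 67.325 µg/mL·h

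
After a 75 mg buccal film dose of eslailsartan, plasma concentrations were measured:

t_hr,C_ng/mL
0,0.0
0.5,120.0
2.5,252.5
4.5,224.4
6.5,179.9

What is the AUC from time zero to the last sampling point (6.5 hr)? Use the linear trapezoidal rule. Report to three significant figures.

Trapezoidal AUC_0→6.5:
  [0→0.5]: (0.0+120.0)/2 × 0.5 = 30.0
  [0.5→2.5]: (120.0+252.5)/2 × 2 = 372.5
  [2.5→4.5]: (252.5+224.4)/2 × 2 = 476.9
  [4.5→6.5]: (224.4+179.9)/2 × 2 = 404.3
  Sum = 1283.7 ng/mL·hr

AUC = 1280 ng/mL·hr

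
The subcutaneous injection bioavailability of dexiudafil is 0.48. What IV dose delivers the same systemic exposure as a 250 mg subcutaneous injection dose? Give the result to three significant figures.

Systemic exposure from an extravascular dose = F × D_ev, so the equivalent IV dose is F × D_ev.
D_iv = F × D_ev = 0.48 × 250 = 120 mg

D_iv = 120 mg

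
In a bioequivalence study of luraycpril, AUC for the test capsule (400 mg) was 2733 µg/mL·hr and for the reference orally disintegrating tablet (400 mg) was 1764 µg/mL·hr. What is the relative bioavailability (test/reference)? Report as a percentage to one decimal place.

F_rel = 154.9%

F_rel = (AUC_test/D_test) / (AUC_ref/D_ref)
      = (2733/400) / (1764/400)
      = 6.8325 / 4.41 = 1.5493 = 154.93%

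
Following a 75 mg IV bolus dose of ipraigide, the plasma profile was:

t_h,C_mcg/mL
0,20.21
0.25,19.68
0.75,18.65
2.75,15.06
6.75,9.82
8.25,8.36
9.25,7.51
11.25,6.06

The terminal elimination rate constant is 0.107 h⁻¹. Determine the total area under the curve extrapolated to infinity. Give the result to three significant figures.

AUC = 190 mcg/mL·h

Trapezoidal AUC_0→11.25:
  [0→0.25]: (20.21+19.68)/2 × 0.25 = 4.98625
  [0.25→0.75]: (19.68+18.65)/2 × 0.5 = 9.5825
  [0.75→2.75]: (18.65+15.06)/2 × 2 = 33.71
  [2.75→6.75]: (15.06+9.82)/2 × 4 = 49.76
  [6.75→8.25]: (9.82+8.36)/2 × 1.5 = 13.635
  [8.25→9.25]: (8.36+7.51)/2 × 1 = 7.935
  [9.25→11.25]: (7.51+6.06)/2 × 2 = 13.57
  Sum = 133.17875 mcg/mL·h
Extrapolated tail: C_last / k_e = 6.06 / 0.107 = 56.636
AUC_0→∞ = 133.17875 + 56.636 = 189.81475 mcg/mL·h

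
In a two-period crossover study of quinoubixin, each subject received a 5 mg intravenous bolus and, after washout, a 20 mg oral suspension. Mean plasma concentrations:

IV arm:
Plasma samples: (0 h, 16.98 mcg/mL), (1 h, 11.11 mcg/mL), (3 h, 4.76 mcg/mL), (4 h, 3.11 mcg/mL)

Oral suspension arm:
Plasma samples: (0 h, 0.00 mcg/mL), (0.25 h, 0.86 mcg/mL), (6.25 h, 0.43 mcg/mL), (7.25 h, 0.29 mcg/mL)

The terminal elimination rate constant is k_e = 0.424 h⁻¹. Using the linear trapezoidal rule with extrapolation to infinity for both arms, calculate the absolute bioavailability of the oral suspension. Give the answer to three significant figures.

Trapezoidal AUC_0→4 (IV):
  [0→1]: (16.98+11.11)/2 × 1 = 14.045
  [1→3]: (11.11+4.76)/2 × 2 = 15.87
  [3→4]: (4.76+3.11)/2 × 1 = 3.935
  Sum = 33.85 mcg/mL·h
IV tail: 3.11/0.424 = 7.335; AUC_iv,0→∞ = 33.85 + 7.335 = 41.185 mcg/mL·h
Trapezoidal AUC_0→7.25 (oral suspension):
  [0→0.25]: (0.00+0.86)/2 × 0.25 = 0.1075
  [0.25→6.25]: (0.86+0.43)/2 × 6 = 3.87
  [6.25→7.25]: (0.43+0.29)/2 × 1 = 0.36
  Sum = 4.3375 mcg/mL·h
oral suspension tail: 0.29/0.424 = 0.684; AUC_ev,0→∞ = 4.3375 + 0.684 = 5.0215 mcg/mL·h
F = (AUC_ev/D_ev)/(AUC_iv/D_iv) = (5.0215/20)/(41.185/5) = 0.251075/8.237 = 0.0305

F = 0.0305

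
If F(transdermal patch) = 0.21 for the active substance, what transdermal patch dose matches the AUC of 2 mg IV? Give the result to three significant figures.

For equal systemic exposure: F × D_ev = D_iv
D_ev = D_iv / F = 2 / 0.21 = 9.52381 mg

D_transdermal = 9.52 mg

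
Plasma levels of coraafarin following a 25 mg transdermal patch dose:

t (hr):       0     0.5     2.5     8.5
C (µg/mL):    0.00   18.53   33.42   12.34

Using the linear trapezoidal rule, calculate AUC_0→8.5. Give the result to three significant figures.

Trapezoidal AUC_0→8.5:
  [0→0.5]: (0.00+18.53)/2 × 0.5 = 4.6325
  [0.5→2.5]: (18.53+33.42)/2 × 2 = 51.95
  [2.5→8.5]: (33.42+12.34)/2 × 6 = 137.28
  Sum = 193.8625 µg/mL·hr

AUC = 194 µg/mL·hr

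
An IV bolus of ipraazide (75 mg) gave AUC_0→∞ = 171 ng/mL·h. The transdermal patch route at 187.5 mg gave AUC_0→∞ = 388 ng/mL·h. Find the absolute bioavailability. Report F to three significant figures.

F = (AUC_ev / D_ev) / (AUC_iv / D_iv)
  = (388/187.5) / (171/75)
  = 2.06933 / 2.28 = 0.9076

F = 0.908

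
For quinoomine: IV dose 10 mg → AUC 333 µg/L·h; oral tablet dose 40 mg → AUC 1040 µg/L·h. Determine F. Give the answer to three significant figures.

F = (AUC_ev / D_ev) / (AUC_iv / D_iv)
  = (1040/40) / (333/10)
  = 26 / 33.3 = 0.7808

F = 0.781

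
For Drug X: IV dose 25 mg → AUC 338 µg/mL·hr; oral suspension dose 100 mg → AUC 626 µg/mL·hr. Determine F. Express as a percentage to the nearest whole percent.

F = 46%

F = (AUC_ev / D_ev) / (AUC_iv / D_iv)
  = (626/100) / (338/25)
  = 6.26 / 13.52 = 0.4630
  = 46.30%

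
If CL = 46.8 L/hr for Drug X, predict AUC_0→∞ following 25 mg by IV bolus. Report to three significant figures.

AUC_0→∞ = Dose_iv / CL
        = 25 / 46.8 = 0.534188 mg/L·hr

AUC = 0.534 mg/L·hr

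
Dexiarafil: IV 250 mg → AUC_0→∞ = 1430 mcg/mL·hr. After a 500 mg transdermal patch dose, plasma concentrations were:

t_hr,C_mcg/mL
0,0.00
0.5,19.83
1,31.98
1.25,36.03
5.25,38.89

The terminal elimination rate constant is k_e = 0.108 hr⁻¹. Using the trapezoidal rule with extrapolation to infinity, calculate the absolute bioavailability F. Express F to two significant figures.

Trapezoidal AUC_0→5.25 (transdermal patch):
  [0→0.5]: (0.00+19.83)/2 × 0.5 = 4.9575
  [0.5→1]: (19.83+31.98)/2 × 0.5 = 12.9525
  [1→1.25]: (31.98+36.03)/2 × 0.25 = 8.50125
  [1.25→5.25]: (36.03+38.89)/2 × 4 = 149.84
  Sum = 176.25125 mcg/mL·hr
Tail: C_last/k_e = 38.89/0.108 = 360.093
AUC_0→∞ (transdermal patch) = 176.25125 + 360.093 = 536.34425 mcg/mL·hr
F = (AUC_ev/D_ev)/(AUC_iv/D_iv) = (536.34425/500)/(1430/250) = 1.0726885/5.72 = 0.1875

F = 0.19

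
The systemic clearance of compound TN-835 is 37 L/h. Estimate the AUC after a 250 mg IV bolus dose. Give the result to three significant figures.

AUC_0→∞ = Dose_iv / CL
        = 250 / 37 = 6.75676 mg/L·h

AUC = 6.76 mg/L·h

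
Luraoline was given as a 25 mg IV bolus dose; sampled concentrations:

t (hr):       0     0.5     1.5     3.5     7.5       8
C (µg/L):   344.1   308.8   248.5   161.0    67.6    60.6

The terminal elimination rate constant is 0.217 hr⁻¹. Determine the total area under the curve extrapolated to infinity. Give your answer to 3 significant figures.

Trapezoidal AUC_0→8:
  [0→0.5]: (344.1+308.8)/2 × 0.5 = 163.225
  [0.5→1.5]: (308.8+248.5)/2 × 1 = 278.65
  [1.5→3.5]: (248.5+161.0)/2 × 2 = 409.5
  [3.5→7.5]: (161.0+67.6)/2 × 4 = 457.2
  [7.5→8]: (67.6+60.6)/2 × 0.5 = 32.05
  Sum = 1340.625 µg/L·hr
Extrapolated tail: C_last / k_e = 60.6 / 0.217 = 279.263
AUC_0→∞ = 1340.625 + 279.263 = 1619.888 µg/L·hr

AUC = 1620 µg/L·hr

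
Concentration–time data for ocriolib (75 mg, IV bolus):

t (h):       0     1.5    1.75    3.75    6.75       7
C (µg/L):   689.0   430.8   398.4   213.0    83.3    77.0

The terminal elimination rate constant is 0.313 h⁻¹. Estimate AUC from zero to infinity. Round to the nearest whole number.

Trapezoidal AUC_0→7:
  [0→1.5]: (689.0+430.8)/2 × 1.5 = 839.85
  [1.5→1.75]: (430.8+398.4)/2 × 0.25 = 103.65
  [1.75→3.75]: (398.4+213.0)/2 × 2 = 611.4
  [3.75→6.75]: (213.0+83.3)/2 × 3 = 444.45
  [6.75→7]: (83.3+77.0)/2 × 0.25 = 20.0375
  Sum = 2019.3875 µg/L·h
Extrapolated tail: C_last / k_e = 77.0 / 0.313 = 246.006
AUC_0→∞ = 2019.3875 + 246.006 = 2265.3935 µg/L·h

AUC = 2265 µg/L·h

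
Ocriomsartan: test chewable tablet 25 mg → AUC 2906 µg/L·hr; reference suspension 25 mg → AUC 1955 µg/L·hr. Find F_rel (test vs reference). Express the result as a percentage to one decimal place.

F_rel = (AUC_test/D_test) / (AUC_ref/D_ref)
      = (2906/25) / (1955/25)
      = 116.24 / 78.2 = 1.4864 = 148.64%

F_rel = 148.6%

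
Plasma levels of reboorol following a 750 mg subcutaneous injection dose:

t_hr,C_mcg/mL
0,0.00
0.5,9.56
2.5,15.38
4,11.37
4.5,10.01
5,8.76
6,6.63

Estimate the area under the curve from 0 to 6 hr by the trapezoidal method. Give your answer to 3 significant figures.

AUC = 65.1 mcg/mL·hr

Trapezoidal AUC_0→6:
  [0→0.5]: (0.00+9.56)/2 × 0.5 = 2.39
  [0.5→2.5]: (9.56+15.38)/2 × 2 = 24.94
  [2.5→4]: (15.38+11.37)/2 × 1.5 = 20.0625
  [4→4.5]: (11.37+10.01)/2 × 0.5 = 5.345
  [4.5→5]: (10.01+8.76)/2 × 0.5 = 4.6925
  [5→6]: (8.76+6.63)/2 × 1 = 7.695
  Sum = 65.125 mcg/mL·hr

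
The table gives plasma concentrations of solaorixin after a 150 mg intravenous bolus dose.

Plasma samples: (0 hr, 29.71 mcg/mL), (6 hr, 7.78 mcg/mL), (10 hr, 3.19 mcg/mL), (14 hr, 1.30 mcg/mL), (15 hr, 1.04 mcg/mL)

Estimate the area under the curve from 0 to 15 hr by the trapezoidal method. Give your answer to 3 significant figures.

Trapezoidal AUC_0→15:
  [0→6]: (29.71+7.78)/2 × 6 = 112.47
  [6→10]: (7.78+3.19)/2 × 4 = 21.94
  [10→14]: (3.19+1.30)/2 × 4 = 8.98
  [14→15]: (1.30+1.04)/2 × 1 = 1.17
  Sum = 144.56 mcg/mL·hr

AUC = 145 mcg/mL·hr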